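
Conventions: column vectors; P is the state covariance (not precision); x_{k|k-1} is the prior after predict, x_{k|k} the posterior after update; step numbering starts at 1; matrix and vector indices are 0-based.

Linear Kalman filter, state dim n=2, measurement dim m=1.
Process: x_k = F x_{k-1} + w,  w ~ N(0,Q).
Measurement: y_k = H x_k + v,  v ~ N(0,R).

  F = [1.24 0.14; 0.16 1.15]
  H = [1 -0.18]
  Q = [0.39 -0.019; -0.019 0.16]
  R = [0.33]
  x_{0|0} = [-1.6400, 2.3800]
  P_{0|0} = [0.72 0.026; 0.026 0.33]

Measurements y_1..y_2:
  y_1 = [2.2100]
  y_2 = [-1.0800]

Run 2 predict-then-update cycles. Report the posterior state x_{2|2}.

x_post = [0.3855, 3.0411]

step 1: x^-=[-1.7004, 2.4746]  P^-=[1.5126 0.2146; 0.2146 0.6244]  S=[1.7855]  K=[0.8255; 0.0573]  nu=[4.3558]  x^+=[1.8953, 2.7240]  P^+=[0.2959 0.1302; 0.1302 0.6186]
step 2: x^-=[2.7315, 3.4359]  P^-=[0.9022 0.3279; 0.3279 1.0336]  S=[1.1477]  K=[0.7347; 0.1236]  nu=[-3.1931]  x^+=[0.3855, 3.0411]  P^+=[0.2827 0.2237; 0.2237 1.0160]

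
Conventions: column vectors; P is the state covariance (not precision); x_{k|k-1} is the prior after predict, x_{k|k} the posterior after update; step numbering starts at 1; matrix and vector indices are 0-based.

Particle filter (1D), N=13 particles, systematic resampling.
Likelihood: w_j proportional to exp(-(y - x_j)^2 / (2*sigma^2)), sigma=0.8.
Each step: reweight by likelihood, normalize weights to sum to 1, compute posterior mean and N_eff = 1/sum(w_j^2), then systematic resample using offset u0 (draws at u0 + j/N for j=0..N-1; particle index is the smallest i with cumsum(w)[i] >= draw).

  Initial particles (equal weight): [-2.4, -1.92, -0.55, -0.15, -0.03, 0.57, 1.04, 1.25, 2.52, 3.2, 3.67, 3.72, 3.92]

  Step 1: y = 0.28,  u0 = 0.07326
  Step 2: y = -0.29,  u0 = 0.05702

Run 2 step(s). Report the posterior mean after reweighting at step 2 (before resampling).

step 1: w=[0.0008, 0.0051, 0.1304, 0.1933, 0.2072, 0.2091, 0.1422, 0.1071, 0.0044, 0.0003, 0.0000, 0.0000, 0.0000]  mean=0.2946  Neff=5.7880  idx=[2, 3, 3, 3, 4, 4, 4, 5, 5, 6, 6, 7, 8]
step 2: w=[0.1112, 0.1154, 0.1154, 0.1154, 0.1112, 0.1112, 0.1112, 0.0658, 0.0658, 0.0294, 0.0294, 0.0184, 0.0002]  mean=0.0367  Neff=9.9869  idx=[0, 1, 1, 2, 3, 3, 4, 5, 5, 6, 7, 8, 10]

post_mean = 0.0367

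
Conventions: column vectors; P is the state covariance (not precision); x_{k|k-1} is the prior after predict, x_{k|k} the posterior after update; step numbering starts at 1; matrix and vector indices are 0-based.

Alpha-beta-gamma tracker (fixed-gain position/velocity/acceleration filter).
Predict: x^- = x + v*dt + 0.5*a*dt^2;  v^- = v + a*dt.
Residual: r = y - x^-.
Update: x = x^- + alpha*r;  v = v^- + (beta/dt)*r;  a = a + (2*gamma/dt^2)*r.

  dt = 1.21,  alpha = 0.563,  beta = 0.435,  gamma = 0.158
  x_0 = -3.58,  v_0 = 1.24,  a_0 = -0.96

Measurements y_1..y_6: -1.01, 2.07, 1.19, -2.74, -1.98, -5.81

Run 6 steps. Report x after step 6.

x_post = -5.8665

step 1: x_pred=-2.7824  r=1.7724  x^+=-1.7845  v^+=0.7156  a^+=-0.5775
step 2: x_pred=-1.3414  r=3.4114  x^+=0.5792  v^+=1.2433  a^+=0.1588
step 3: x_pred=2.1998  r=-1.0098  x^+=1.6313  v^+=1.0724  a^+=-0.0591
step 4: x_pred=2.8856  r=-5.6256  x^+=-0.2816  v^+=-1.0216  a^+=-1.2733
step 5: x_pred=-2.4498  r=0.4698  x^+=-2.1853  v^+=-2.3934  a^+=-1.1719
step 6: x_pred=-5.9392  r=0.1292  x^+=-5.8665  v^+=-3.7649  a^+=-1.1440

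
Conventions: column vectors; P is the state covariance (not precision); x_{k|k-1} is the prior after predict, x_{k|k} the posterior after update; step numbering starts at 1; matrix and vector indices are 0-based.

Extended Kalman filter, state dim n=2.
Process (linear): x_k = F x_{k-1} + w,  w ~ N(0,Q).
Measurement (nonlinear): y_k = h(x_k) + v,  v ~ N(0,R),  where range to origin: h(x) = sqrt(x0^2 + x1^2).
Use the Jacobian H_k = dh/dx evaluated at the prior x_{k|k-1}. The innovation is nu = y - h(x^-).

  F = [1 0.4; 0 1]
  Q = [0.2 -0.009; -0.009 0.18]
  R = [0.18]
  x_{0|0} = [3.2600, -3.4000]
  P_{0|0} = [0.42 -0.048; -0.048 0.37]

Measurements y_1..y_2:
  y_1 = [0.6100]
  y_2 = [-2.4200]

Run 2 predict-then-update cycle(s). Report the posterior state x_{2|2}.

x_post = [1.2546, 1.4009]

step 1: x^-=[1.9000, -3.4000]  P^-=[0.6408 0.0910; 0.0910 0.5500]  H_jac=[0.4878 -0.8729]  S=[0.6741]  K=[0.3459; -0.6464]  nu=[-3.2849]  x^+=[0.7638, -1.2767]  P^+=[0.5602 0.2417; 0.2417 0.2684]
step 2: x^-=[0.2531, -1.2767]  P^-=[0.9965 0.3401; 0.3401 0.4484]  H_jac=[0.1945 -0.9809]  S=[0.5193]  K=[-0.2691; -0.7195]  nu=[-3.7216]  x^+=[1.2546, 1.4009]  P^+=[0.9589 0.2395; 0.2395 0.1795]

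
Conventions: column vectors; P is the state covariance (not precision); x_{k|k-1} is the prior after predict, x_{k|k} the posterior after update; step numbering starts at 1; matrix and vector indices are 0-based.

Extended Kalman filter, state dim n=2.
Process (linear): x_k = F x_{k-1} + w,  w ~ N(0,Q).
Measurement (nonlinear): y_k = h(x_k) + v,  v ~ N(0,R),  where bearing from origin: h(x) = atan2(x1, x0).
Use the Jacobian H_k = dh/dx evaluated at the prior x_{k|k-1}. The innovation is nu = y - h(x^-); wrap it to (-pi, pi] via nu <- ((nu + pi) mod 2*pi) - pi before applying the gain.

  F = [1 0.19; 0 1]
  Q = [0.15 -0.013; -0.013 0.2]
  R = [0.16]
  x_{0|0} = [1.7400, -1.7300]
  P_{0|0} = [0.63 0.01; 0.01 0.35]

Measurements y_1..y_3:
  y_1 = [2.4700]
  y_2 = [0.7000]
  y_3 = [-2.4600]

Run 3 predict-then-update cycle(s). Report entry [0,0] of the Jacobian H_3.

H_jac[0,0] = 0.2083

step 1: x^-=[1.4113, -1.7300]  P^-=[0.7964 0.0635; 0.0635 0.5500]  H_jac=[0.3471 0.2831]  S=[0.3125]  K=[0.9421; 0.5688]  nu=[-2.9267]  x^+=[-1.3458, -3.3948]  P^+=[0.5191 -0.1040; -0.1040 0.4489]
step 2: x^-=[-1.9908, -3.3948]  P^-=[0.6458 -0.0317; -0.0317 0.6489]  H_jac=[0.2192 -0.1285]  S=[0.2035]  K=[0.7155; -0.4439]  nu=[2.8012]  x^+=[0.0134, -4.6382]  P^+=[0.5416 0.0330; 0.0330 0.6088]
step 3: x^-=[-0.8678, -4.6382]  P^-=[0.7261 0.1356; 0.1356 0.8088]  H_jac=[0.2083 -0.0390]  S=[0.1905]  K=[0.7661; -0.0172]  nu=[-0.7042]  x^+=[-1.4074, -4.6261]  P^+=[0.6143 0.1381; 0.1381 0.8087]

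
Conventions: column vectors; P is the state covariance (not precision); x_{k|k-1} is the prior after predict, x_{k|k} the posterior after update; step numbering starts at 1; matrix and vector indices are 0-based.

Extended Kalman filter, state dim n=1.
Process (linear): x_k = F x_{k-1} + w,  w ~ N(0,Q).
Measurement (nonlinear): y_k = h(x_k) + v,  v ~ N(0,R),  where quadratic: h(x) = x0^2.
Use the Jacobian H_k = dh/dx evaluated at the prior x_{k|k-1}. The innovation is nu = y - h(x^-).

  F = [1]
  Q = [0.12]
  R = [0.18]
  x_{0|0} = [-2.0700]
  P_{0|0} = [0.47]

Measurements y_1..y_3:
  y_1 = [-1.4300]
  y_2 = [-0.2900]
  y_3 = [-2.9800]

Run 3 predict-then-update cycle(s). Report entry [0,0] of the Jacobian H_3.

H_jac[0,0] = -0.7599

step 1: x^-=[-2.0700]  P^-=[0.5900]  H_jac=[-4.1400]  S=[10.2924]  K=[-0.2373]  nu=[-5.7149]  x^+=[-0.7137]  P^+=[0.0103]
step 2: x^-=[-0.7137]  P^-=[0.1303]  H_jac=[-1.4275]  S=[0.4455]  K=[-0.4175]  nu=[-0.7994]  x^+=[-0.3800]  P^+=[0.0526]
step 3: x^-=[-0.3800]  P^-=[0.1726]  H_jac=[-0.7599]  S=[0.2797]  K=[-0.4691]  nu=[-3.1244]  x^+=[1.0856]  P^+=[0.1111]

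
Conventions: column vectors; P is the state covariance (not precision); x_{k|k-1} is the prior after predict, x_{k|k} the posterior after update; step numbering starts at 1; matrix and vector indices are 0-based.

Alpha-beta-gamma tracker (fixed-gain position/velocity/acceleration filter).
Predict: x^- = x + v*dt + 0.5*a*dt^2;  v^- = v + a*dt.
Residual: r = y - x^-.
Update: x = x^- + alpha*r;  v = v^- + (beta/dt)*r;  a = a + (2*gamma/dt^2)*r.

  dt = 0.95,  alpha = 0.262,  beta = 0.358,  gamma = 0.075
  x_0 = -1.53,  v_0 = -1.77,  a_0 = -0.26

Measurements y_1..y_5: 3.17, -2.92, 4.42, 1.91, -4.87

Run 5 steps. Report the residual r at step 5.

step 1: x_pred=-3.3288  r=6.4988  x^+=-1.6261  v^+=0.4320  a^+=0.8201
step 2: x_pred=-0.8456  r=-2.0744  x^+=-1.3891  v^+=0.4294  a^+=0.4754
step 3: x_pred=-0.7666  r=5.1866  x^+=0.5923  v^+=2.8356  a^+=1.3374
step 4: x_pred=3.8896  r=-1.9796  x^+=3.3709  v^+=3.3601  a^+=1.0084
step 5: x_pred=7.0181  r=-11.8881  x^+=3.9034  v^+=-0.1618  a^+=-0.9675

resid = -11.8881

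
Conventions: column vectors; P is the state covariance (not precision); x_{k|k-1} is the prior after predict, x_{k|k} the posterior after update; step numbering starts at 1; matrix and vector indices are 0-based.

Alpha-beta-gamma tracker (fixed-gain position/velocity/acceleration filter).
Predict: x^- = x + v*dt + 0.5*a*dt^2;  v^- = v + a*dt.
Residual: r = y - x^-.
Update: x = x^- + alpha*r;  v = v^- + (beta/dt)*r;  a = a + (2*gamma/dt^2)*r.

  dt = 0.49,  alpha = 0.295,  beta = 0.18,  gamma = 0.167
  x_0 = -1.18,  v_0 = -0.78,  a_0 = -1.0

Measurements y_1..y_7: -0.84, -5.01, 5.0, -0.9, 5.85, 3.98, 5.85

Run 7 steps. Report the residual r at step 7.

step 1: x_pred=-1.6822  r=0.8422  x^+=-1.4338  v^+=-0.9606  a^+=0.1716
step 2: x_pred=-1.8839  r=-3.1261  x^+=-2.8061  v^+=-2.0249  a^+=-4.1771
step 3: x_pred=-4.2997  r=9.2997  x^+=-1.5563  v^+=-0.6554  a^+=8.7597
step 4: x_pred=-0.8259  r=-0.0741  x^+=-0.8477  v^+=3.6096  a^+=8.6565
step 5: x_pred=1.9602  r=3.8898  x^+=3.1077  v^+=9.2802  a^+=14.0676
step 6: x_pred=9.3438  r=-5.3638  x^+=7.7615  v^+=14.2029  a^+=6.6061
step 7: x_pred=15.5140  r=-9.6640  x^+=12.6631  v^+=13.8899  a^+=-6.8373

resid = -9.6640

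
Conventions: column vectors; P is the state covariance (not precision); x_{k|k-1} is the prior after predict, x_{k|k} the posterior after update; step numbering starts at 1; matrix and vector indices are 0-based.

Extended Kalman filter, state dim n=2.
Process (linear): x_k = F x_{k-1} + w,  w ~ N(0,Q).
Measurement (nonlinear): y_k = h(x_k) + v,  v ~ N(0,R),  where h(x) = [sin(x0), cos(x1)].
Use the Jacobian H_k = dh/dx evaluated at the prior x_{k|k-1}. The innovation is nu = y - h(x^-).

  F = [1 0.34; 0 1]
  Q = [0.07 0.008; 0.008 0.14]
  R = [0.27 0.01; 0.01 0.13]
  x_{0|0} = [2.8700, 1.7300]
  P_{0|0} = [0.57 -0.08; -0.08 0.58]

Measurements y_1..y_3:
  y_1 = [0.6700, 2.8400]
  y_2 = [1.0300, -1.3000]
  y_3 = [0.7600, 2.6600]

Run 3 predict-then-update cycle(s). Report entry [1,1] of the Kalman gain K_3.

step 1: x^-=[3.4582, 1.7300]  P^-=[0.6526 0.1252; 0.1252 0.7200]  H_jac=[-0.9503 0.0000; 0.0000 -0.9874]  S=[0.8594 0.1275; 0.1275 0.8319]  K=[-0.7159 -0.0389; -0.0120 -0.8527]  nu=[0.9813, 2.9985]  x^+=[2.6390, -0.8386]  P^+=[0.2038 0.0124; 0.0124 0.1124]
step 2: x^-=[2.3539, -0.8386]  P^-=[0.2952 0.0586; 0.0586 0.2524]  H_jac=[-0.7055 0.0000; 0.0000 0.7437]  S=[0.4169 -0.0207; -0.0207 0.2696]  K=[-0.4934 0.1237; -0.0647 0.6913]  nu=[0.3213, -1.9685]  x^+=[1.9520, -2.2202]  P^+=[0.1871 0.0150; 0.0150 0.1200]
step 3: x^-=[1.1971, -2.2202]  P^-=[0.2811 0.0638; 0.0638 0.2600]  H_jac=[0.3651 0.0000; 0.0000 0.7965]  S=[0.3075 0.0285; 0.0285 0.2949]  K=[0.3207 0.1412; 0.0106 0.7011]  nu=[-0.1710, 3.2647]  x^+=[1.6032, 0.0667]  P^+=[0.2410 0.0271; 0.0271 0.1146]

K[1,1] = 0.7011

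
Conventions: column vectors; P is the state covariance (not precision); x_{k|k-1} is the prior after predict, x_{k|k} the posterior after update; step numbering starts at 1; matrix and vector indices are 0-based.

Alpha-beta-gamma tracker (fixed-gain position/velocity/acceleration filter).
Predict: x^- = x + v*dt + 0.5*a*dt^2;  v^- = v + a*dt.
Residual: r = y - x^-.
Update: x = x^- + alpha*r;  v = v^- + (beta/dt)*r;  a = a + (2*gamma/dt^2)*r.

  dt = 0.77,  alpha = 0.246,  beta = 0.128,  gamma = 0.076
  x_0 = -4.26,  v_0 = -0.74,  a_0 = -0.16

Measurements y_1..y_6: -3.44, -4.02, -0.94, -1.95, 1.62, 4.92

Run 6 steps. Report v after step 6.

step 1: x_pred=-4.8772  r=1.4372  x^+=-4.5237  v^+=-0.6243  a^+=0.2085
step 2: x_pred=-4.9426  r=0.9226  x^+=-4.7156  v^+=-0.3104  a^+=0.4450
step 3: x_pred=-4.8227  r=3.8827  x^+=-3.8676  v^+=0.6777  a^+=1.4404
step 4: x_pred=-2.9188  r=0.9688  x^+=-2.6805  v^+=1.9478  a^+=1.6887
step 5: x_pred=-0.6800  r=2.3000  x^+=-0.1142  v^+=3.6305  a^+=2.2784
step 6: x_pred=3.3567  r=1.5633  x^+=3.7412  v^+=5.6447  a^+=2.6792

v_post = 5.6447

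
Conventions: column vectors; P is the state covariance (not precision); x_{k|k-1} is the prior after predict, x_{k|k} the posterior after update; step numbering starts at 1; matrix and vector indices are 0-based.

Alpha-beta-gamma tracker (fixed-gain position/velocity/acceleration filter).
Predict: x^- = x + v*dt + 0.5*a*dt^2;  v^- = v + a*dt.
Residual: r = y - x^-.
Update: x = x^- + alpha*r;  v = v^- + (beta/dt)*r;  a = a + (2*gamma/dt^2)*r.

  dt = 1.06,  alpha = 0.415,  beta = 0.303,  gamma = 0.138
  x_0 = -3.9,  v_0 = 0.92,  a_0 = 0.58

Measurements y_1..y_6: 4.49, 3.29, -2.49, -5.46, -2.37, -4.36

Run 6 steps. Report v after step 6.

v_post = -10.1174

step 1: x_pred=-2.5990  r=7.0890  x^+=0.3430  v^+=3.5612  a^+=2.3213
step 2: x_pred=5.4219  r=-2.1319  x^+=4.5372  v^+=5.4124  a^+=1.7976
step 3: x_pred=11.2842  r=-13.7742  x^+=5.5679  v^+=3.3805  a^+=-1.5858
step 4: x_pred=8.2603  r=-13.7203  x^+=2.5664  v^+=-2.2224  a^+=-4.9561
step 5: x_pred=-2.5737  r=0.2037  x^+=-2.4892  v^+=-7.4176  a^+=-4.9061
step 6: x_pred=-13.1081  r=8.7481  x^+=-9.4776  v^+=-10.1174  a^+=-2.7572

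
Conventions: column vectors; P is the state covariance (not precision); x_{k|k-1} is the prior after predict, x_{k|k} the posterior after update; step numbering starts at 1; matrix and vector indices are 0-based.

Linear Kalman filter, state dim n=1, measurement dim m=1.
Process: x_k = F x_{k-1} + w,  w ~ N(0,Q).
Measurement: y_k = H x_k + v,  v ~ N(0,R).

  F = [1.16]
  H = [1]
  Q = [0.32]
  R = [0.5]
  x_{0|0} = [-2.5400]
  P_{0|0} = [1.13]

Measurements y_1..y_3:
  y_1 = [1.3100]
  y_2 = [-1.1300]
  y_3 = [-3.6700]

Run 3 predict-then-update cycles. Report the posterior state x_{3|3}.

step 1: x^-=[-2.9464]  P^-=[1.8405]  S=[2.3405]  K=[0.7864]  nu=[4.2564]  x^+=[0.4007]  P^+=[0.3932]
step 2: x^-=[0.4648]  P^-=[0.8491]  S=[1.3491]  K=[0.6294]  nu=[-1.5948]  x^+=[-0.5389]  P^+=[0.3147]
step 3: x^-=[-0.6251]  P^-=[0.7434]  S=[1.2434]  K=[0.5979]  nu=[-3.0449]  x^+=[-2.4456]  P^+=[0.2989]

x_post = [-2.4456]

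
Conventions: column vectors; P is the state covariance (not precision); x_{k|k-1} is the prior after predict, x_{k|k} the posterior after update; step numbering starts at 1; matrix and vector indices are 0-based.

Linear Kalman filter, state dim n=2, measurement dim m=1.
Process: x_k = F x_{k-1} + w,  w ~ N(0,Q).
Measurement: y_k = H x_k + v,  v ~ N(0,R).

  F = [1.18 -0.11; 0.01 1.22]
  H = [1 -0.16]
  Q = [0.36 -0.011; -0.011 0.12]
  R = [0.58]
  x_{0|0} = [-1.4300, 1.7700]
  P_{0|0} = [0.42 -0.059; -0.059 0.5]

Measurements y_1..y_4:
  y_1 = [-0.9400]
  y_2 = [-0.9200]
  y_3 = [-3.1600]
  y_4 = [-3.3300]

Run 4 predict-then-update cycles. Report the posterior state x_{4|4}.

step 1: x^-=[-1.8821, 2.1451]  P^-=[0.9662 -0.1580; -0.1580 0.8628]  S=[1.6188]  K=[0.6125; -0.1829]  nu=[1.2853]  x^+=[-1.0949, 1.9100]  P^+=[0.3590 0.0233; 0.0233 0.8087]
step 2: x^-=[-1.5021, 2.3193]  P^-=[0.8635 -0.0818; -0.0818 1.3242]  S=[1.5036]  K=[0.5830; -0.1953]  nu=[0.9532]  x^+=[-0.9464, 2.1331]  P^+=[0.3525 0.0894; 0.0894 1.2669]
step 3: x^-=[-1.3514, 2.5930]  P^-=[0.8429 -0.0482; -0.0482 2.0078]  S=[1.4897]  K=[0.5710; -0.2480]  nu=[-1.3938]  x^+=[-2.1472, 2.9386]  P^+=[0.3572 0.1627; 0.1627 1.9162]
step 4: x^-=[-2.8569, 3.5637]  P^-=[0.8383 -0.0298; -0.0298 2.9761]  S=[1.5040]  K=[0.5605; -0.3364]  nu=[0.0971]  x^+=[-2.8025, 3.5310]  P^+=[0.3657 0.2538; 0.2538 2.8058]

x_post = [-2.8025, 3.5310]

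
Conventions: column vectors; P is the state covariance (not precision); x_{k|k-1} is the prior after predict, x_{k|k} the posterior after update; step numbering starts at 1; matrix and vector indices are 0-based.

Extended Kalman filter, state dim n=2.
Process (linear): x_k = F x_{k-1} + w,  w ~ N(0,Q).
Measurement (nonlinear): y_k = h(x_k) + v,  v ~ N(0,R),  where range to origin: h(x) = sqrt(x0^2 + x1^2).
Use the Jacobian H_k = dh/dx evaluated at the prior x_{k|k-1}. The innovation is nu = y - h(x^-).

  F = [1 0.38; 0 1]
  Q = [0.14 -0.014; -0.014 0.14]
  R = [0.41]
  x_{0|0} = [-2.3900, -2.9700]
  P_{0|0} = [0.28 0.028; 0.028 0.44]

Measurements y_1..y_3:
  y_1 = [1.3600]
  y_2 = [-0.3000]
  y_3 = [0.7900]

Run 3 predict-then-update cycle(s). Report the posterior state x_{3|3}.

step 1: x^-=[-3.5186, -2.9700]  P^-=[0.5048 0.1812; 0.1812 0.5800]  H_jac=[-0.7642 -0.6450]  S=[1.1247]  K=[-0.4469; -0.4557]  nu=[-3.2445]  x^+=[-2.0686, -1.4914]  P^+=[0.2802 -0.0479; -0.0479 0.3464]
step 2: x^-=[-2.6353, -1.4914]  P^-=[0.4338 0.0698; 0.0698 0.4864]  H_jac=[-0.8703 -0.4925]  S=[0.9164]  K=[-0.4495; -0.3277]  nu=[-3.3281]  x^+=[-1.1394, -0.4009]  P^+=[0.2487 -0.0652; -0.0652 0.3880]
step 3: x^-=[-1.2917, -0.4009]  P^-=[0.3951 0.0682; 0.0682 0.5280]  H_jac=[-0.9551 -0.2964]  S=[0.8554]  K=[-0.4648; -0.2591]  nu=[-0.5625]  x^+=[-1.0303, -0.2551]  P^+=[0.2103 -0.0348; -0.0348 0.4706]

x_post = [-1.0303, -0.2551]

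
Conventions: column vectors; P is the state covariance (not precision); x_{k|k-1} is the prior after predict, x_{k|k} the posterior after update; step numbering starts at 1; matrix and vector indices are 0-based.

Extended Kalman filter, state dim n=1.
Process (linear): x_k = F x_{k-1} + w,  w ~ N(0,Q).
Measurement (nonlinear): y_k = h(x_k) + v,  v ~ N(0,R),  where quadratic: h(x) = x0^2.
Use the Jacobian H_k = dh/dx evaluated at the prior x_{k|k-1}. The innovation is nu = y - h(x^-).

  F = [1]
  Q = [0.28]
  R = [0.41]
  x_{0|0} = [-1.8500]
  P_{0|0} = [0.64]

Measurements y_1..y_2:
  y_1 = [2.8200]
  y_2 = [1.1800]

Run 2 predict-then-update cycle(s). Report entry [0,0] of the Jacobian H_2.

step 1: x^-=[-1.8500]  P^-=[0.9200]  H_jac=[-3.7000]  S=[13.0048]  K=[-0.2617]  nu=[-0.6025]  x^+=[-1.6923]  P^+=[0.0290]
step 2: x^-=[-1.6923]  P^-=[0.3090]  H_jac=[-3.3846]  S=[3.9498]  K=[-0.2648]  nu=[-1.6839]  x^+=[-1.2464]  P^+=[0.0321]

H_jac[0,0] = -3.3846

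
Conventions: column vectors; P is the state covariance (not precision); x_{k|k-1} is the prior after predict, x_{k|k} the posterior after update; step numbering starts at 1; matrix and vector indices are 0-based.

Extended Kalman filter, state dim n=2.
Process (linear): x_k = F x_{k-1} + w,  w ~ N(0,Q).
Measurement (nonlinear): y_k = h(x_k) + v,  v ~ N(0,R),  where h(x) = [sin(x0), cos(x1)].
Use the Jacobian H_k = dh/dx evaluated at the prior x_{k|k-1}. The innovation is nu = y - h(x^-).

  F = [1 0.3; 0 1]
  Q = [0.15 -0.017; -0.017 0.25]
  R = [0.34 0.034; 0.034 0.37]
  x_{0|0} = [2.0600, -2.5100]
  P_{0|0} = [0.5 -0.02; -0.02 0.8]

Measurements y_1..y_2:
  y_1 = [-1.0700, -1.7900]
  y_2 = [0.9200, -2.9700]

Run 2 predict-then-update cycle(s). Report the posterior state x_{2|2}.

x_post = [0.7467, -2.2526]

step 1: x^-=[1.3070, -2.5100]  P^-=[0.7100 0.2030; 0.2030 1.0500]  H_jac=[0.2607 0.0000; 0.0000 0.5904]  S=[0.3883 0.0653; 0.0653 0.7360]  K=[0.4562 0.1224; -0.0053 0.8428]  nu=[-2.0354, -0.9829]  x^+=[0.2581, -3.3276]  P^+=[0.6109 0.1030; 0.1030 0.5278]
step 2: x^-=[-0.7402, -3.3276]  P^-=[0.8702 0.2443; 0.2443 0.7778]  H_jac=[0.7383 0.0000; 0.0000 -0.1849]  S=[0.8144 0.0006; 0.0006 0.3966]  K=[0.7890 -0.1152; 0.2218 -0.3630]  nu=[1.5944, -1.9872]  x^+=[0.7467, -2.2526]  P^+=[0.3580 0.0854; 0.0854 0.6856]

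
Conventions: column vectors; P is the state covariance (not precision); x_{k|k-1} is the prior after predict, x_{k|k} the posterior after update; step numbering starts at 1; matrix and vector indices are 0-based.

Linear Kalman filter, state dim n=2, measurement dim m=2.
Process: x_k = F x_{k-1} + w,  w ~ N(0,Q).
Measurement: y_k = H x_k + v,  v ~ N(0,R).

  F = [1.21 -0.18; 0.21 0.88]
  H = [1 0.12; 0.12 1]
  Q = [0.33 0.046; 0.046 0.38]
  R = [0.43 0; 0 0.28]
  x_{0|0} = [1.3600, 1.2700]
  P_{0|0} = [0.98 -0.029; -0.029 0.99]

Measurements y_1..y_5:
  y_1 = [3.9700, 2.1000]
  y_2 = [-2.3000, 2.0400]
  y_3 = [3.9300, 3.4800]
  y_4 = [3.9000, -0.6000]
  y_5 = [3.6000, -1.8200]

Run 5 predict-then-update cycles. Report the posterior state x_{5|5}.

x_post = [3.3982, -1.0712]

step 1: x^-=[1.4170, 1.4032]  P^-=[1.8095 0.1084; 0.1084 1.1792]  S=[2.2825 0.4686; 0.4686 1.5112]  K=[0.8055 -0.0344; -0.0560 0.8062]  nu=[2.3846, 0.5268]  x^+=[3.3198, 1.6943]  P^+=[0.3526 -0.0519; -0.0519 0.2320]
step 2: x^-=[3.7120, 2.1881]  P^-=[0.8764 0.0455; 0.0455 0.5560]  S=[1.3253 0.2181; 0.2181 0.8595]  K=[0.6643 0.0068; -0.0238 0.6592]  nu=[-6.2745, -0.5935]  x^+=[-0.4601, 1.9460]  P^+=[0.2896 -0.0328; -0.0328 0.1885]
step 3: x^-=[-0.9070, 1.6159]  P^-=[0.7744 0.0560; 0.0560 0.5266]  S=[1.2254 0.2129; 0.2129 0.8312]  K=[0.6345 0.0166; -0.0149 0.6455]  nu=[4.6431, 1.9729]  x^+=[2.0720, 2.8202]  P^+=[0.2763 -0.0285; -0.0285 0.1841]
step 4: x^-=[1.9995, 2.9169]  P^-=[0.7529 0.0578; 0.0578 0.5243]  S=[1.2043 0.2118; 0.2118 0.8290]  K=[0.6277 0.0182; -0.0131 0.6441]  nu=[1.5505, -3.7568]  x^+=[2.9042, 0.4767]  P^+=[0.2732 -0.0277; -0.0277 0.1837]
step 5: x^-=[3.4283, 1.0293]  P^-=[0.7481 0.0579; 0.0579 0.5241]  S=[1.1995 0.2114; 0.2114 0.8287]  K=[0.6262 0.0185; -0.0128 0.6440]  nu=[0.0482, -3.2607]  x^+=[3.3982, -1.0712]  P^+=[0.2726 -0.0275; -0.0275 0.1836]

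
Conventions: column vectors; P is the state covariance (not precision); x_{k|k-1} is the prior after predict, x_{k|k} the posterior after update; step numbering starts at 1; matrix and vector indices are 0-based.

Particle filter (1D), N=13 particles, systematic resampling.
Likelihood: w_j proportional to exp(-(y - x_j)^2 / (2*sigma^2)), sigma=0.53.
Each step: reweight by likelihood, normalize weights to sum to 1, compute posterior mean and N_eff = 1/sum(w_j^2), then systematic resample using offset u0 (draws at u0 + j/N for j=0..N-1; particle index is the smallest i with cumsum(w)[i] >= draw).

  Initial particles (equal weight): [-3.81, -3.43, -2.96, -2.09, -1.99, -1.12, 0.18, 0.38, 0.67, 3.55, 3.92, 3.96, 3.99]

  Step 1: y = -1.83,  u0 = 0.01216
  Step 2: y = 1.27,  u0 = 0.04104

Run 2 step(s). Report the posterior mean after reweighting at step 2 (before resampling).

post_mean = -1.1205

step 1: w=[0.0004, 0.0044, 0.0436, 0.3749, 0.4040, 0.1724, 0.0003, 0.0001, 0.0000, 0.0000, 0.0000, 0.0000, 0.0000]  mean=-1.9260  Neff=2.9819  idx=[2, 3, 3, 3, 3, 3, 4, 4, 4, 4, 4, 5, 5]
step 2: w=[0.0000, 0.0000, 0.0000, 0.0000, 0.0000, 0.0000, 0.0001, 0.0001, 0.0001, 0.0001, 0.0001, 0.4997, 0.4997]  mean=-1.1205  Neff=2.0021  idx=[11, 11, 11, 11, 11, 11, 12, 12, 12, 12, 12, 12, 12]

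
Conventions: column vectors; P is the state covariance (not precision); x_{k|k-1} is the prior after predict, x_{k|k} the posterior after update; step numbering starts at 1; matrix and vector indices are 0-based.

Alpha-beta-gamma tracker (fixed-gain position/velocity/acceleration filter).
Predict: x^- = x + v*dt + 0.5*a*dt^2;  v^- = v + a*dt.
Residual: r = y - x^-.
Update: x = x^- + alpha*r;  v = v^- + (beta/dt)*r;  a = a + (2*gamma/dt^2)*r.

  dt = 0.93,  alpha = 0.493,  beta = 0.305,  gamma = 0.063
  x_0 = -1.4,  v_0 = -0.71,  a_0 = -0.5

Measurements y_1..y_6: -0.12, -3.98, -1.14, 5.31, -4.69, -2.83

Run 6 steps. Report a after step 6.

step 1: x_pred=-2.2765  r=2.1565  x^+=-1.2134  v^+=-0.4678  a^+=-0.1858
step 2: x_pred=-1.7287  r=-2.2513  x^+=-2.8386  v^+=-1.3789  a^+=-0.5138
step 3: x_pred=-4.3432  r=3.2032  x^+=-2.7640  v^+=-0.8062  a^+=-0.0472
step 4: x_pred=-3.5342  r=8.8442  x^+=0.8260  v^+=2.0504  a^+=1.2413
step 5: x_pred=3.2697  r=-7.9597  x^+=-0.6544  v^+=0.5944  a^+=0.0817
step 6: x_pred=-0.0663  r=-2.7637  x^+=-1.4288  v^+=-0.2360  a^+=-0.3209

a_post = -0.3209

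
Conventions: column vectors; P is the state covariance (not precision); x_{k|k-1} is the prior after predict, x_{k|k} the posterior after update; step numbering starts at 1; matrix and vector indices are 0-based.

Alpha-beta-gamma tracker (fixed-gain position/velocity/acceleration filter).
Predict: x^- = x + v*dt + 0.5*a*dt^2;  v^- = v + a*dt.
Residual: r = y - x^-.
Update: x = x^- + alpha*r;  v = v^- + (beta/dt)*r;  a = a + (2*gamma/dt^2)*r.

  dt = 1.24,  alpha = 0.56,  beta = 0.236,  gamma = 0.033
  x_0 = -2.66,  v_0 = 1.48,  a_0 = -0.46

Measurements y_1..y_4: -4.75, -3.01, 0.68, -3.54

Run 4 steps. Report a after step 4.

step 1: x_pred=-1.1784  r=-3.5716  x^+=-3.1785  v^+=0.2299  a^+=-0.6133
step 2: x_pred=-3.3650  r=0.3550  x^+=-3.1662  v^+=-0.4631  a^+=-0.5981
step 3: x_pred=-4.2002  r=4.8802  x^+=-1.4673  v^+=-0.2759  a^+=-0.3886
step 4: x_pred=-2.1081  r=-1.4319  x^+=-2.9100  v^+=-1.0302  a^+=-0.4501

a_post = -0.4501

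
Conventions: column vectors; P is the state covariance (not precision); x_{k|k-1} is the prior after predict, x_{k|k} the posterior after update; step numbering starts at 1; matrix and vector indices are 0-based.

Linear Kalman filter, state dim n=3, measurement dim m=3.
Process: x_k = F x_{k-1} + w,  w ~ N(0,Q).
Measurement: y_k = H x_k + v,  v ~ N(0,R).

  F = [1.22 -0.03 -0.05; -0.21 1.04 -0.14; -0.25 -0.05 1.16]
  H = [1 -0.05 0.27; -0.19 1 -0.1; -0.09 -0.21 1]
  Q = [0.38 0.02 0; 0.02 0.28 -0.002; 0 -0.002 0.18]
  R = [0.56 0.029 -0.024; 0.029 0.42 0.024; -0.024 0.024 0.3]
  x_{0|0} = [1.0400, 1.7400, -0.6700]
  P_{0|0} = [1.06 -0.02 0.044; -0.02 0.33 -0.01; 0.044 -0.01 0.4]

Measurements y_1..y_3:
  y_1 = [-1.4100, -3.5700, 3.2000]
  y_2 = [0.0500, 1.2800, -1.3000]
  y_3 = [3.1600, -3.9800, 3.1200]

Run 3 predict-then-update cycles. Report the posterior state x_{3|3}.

step 1: x^-=[1.2501, 1.6850, -1.1242]  P^-=[1.9551 -0.2911 -0.2818; -0.2911 0.7057 -0.0448; -0.2818 -0.0448 0.7605]  S=[2.4504 -0.6619 -0.1976; -0.6619 1.3128 -0.1470; -0.1976 -0.1470 1.1659]  K=[0.7129 -0.1505 -0.2383; 0.0138 0.5825 -0.0673; 0.0380 0.0456 0.6942]  nu=[-2.2723, -5.1299, 4.7906]  x^+=[-0.7393, -1.6571, 1.8812]  P^+=[0.4152 0.0257 -0.0495; 0.0257 0.2532 0.0489; -0.0495 0.0489 0.2143]
step 2: x^-=[-0.9463, -1.8315, 2.4499]  P^-=[1.0030 -0.0545 -0.2123; -0.0545 0.5480 0.0351; -0.2123 0.0351 0.5186]  S=[1.4921 -0.2162 -0.1682; -0.2162 1.0150 -0.0488; -0.1682 -0.0488 0.8723]  K=[0.5952 -0.1045 -0.2248; 0.0255 0.5496 -0.0504; 0.0285 0.0590 0.6167]  nu=[0.2433, 3.1767, -4.2197]  x^+=[-0.1849, 0.1334, 0.0416]  P^+=[0.3497 0.0297 -0.0465; 0.0297 0.2411 0.0508; -0.0465 0.0508 0.1922]
step 3: x^-=[-0.2317, 0.1718, 0.0879]  P^-=[0.9049 -0.0328 -0.1871; -0.0328 0.5295 0.0365; -0.1871 0.0365 0.4830]  S=[1.4026 -0.1772 -0.1492; -0.1772 0.9850 -0.0472; -0.1492 -0.0472 0.8307]  K=[0.5751 -0.0958 -0.2171; 0.0280 0.5427 -0.0505; 0.0296 0.0582 0.6010]  nu=[3.3765, -4.1870, 3.0474]  x^+=[1.4495, -2.1601, 1.7753]  P^+=[0.3380 0.0310 -0.0443; 0.0310 0.2385 0.0501; -0.0443 0.0501 0.1875]

x_post = [1.4495, -2.1601, 1.7753]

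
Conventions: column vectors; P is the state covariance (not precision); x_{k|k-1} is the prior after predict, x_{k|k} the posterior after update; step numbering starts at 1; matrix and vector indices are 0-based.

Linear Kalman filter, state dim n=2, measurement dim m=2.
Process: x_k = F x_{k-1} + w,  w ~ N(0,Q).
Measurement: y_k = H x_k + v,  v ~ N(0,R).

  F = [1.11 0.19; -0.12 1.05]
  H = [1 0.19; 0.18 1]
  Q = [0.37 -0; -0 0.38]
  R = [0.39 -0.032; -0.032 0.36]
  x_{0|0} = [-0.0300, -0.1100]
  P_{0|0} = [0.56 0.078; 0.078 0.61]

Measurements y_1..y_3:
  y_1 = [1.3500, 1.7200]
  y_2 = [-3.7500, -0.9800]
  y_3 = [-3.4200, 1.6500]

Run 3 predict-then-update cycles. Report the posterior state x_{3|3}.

step 1: x^-=[-0.0542, -0.1119]  P^-=[1.1149 0.1362; 0.1362 1.0409]  S=[1.5942 0.5074; 0.5074 1.4861]  K=[0.7218 -0.0197; -0.0209 0.7241]  nu=[1.4255, 1.8417]  x^+=[0.9384, 1.1918]  P^+=[0.2981 -0.0839; -0.0839 0.2764]
step 2: x^-=[1.2681, 1.1388]  P^-=[0.7119 -0.0804; -0.0804 0.7102]  S=[1.0970 0.1480; 0.1480 1.0643]  K=[0.6410 -0.0442; -0.0392 0.6591]  nu=[-5.2345, -2.3470]  x^+=[-1.9833, -0.2032]  P^+=[0.2675 -0.0846; -0.0846 0.2538]
step 3: x^-=[-2.2401, 0.0246]  P^-=[0.6730 -0.0816; -0.0816 0.6849]  S=[1.0567 0.1348; 0.1348 1.0373]  K=[0.6278 -0.0435; -0.0372 0.6509]  nu=[-1.1846, 2.0286]  x^+=[-3.0721, 1.3892]  P^+=[0.2620 -0.0829; -0.0829 0.2505]

x_post = [-3.0721, 1.3892]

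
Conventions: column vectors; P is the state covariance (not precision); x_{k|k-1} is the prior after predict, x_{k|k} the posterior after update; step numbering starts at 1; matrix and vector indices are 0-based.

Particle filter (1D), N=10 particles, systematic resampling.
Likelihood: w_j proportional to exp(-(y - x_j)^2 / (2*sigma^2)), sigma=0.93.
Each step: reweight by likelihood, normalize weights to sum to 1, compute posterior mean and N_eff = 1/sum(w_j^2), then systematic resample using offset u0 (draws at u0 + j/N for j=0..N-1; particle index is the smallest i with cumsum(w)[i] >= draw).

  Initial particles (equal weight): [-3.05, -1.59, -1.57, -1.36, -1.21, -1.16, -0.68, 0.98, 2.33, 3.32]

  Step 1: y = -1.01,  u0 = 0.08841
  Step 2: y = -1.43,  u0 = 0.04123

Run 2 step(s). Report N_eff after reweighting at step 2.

N_eff = 9.0062

step 1: w=[0.0159, 0.1448, 0.1467, 0.1639, 0.1719, 0.1736, 0.1652, 0.0178, 0.0003, 0.0000]  mean=-1.2354  Neff=6.3745  idx=[1, 2, 2, 3, 4, 4, 5, 5, 6, 7]
step 2: w=[0.1148, 0.1152, 0.1152, 0.1162, 0.1133, 0.1133, 0.1117, 0.1117, 0.0842, 0.0041]  mean=-1.2894  Neff=9.0062  idx=[0, 1, 2, 2, 3, 4, 5, 6, 7, 8]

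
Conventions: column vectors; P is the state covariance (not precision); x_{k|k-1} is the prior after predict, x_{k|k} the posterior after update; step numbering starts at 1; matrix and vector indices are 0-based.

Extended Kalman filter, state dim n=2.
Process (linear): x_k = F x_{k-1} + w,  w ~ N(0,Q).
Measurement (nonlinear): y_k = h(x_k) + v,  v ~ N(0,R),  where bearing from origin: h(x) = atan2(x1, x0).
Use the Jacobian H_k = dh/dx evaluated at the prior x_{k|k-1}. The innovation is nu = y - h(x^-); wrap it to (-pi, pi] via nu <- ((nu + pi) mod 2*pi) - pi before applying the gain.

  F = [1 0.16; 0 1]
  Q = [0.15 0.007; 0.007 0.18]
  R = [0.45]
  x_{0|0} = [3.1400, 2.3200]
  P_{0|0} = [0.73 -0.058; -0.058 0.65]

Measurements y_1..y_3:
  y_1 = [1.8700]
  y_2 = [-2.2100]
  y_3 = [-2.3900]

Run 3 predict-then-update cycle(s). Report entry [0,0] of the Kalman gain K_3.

step 1: x^-=[3.5112, 2.3200]  P^-=[0.8781 0.0530; 0.0530 0.8300]  H_jac=[-0.1310 0.1983]  S=[0.4949]  K=[-0.2112; 0.3184]  nu=[1.2861]  x^+=[3.2396, 2.7295]  P^+=[0.8560 0.0863; 0.0863 0.7798]
step 2: x^-=[3.6763, 2.7295]  P^-=[1.0536 0.2181; 0.2181 0.9598]  H_jac=[-0.1302 0.1753]  S=[0.4874]  K=[-0.2030; 0.2871]  nu=[-2.8487]  x^+=[4.2545, 1.9118]  P^+=[1.0335 0.2464; 0.2464 0.9197]
step 3: x^-=[4.5604, 1.9118]  P^-=[1.2859 0.4006; 0.4006 1.0997]  H_jac=[-0.0782 0.1865]  S=[0.4844]  K=[-0.0533; 0.3587]  nu=[-2.7870]  x^+=[4.7090, 0.9121]  P^+=[1.2845 0.4099; 0.4099 1.0373]

K[0,0] = -0.0533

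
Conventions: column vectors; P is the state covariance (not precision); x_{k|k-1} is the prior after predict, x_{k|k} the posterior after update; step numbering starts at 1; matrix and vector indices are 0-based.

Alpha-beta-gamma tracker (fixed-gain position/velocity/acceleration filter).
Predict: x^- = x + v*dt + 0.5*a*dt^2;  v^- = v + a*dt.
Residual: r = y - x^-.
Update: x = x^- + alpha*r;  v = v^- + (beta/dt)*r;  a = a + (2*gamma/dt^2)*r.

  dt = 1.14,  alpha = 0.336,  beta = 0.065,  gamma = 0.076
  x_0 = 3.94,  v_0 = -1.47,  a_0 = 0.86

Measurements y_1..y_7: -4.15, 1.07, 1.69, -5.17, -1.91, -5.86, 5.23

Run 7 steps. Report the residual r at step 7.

step 1: x_pred=2.8230  r=-6.9730  x^+=0.4801  v^+=-0.8872  a^+=0.0444
step 2: x_pred=-0.5024  r=1.5724  x^+=0.0259  v^+=-0.7469  a^+=0.2284
step 3: x_pred=-0.6771  r=2.3671  x^+=0.1182  v^+=-0.3516  a^+=0.5052
step 4: x_pred=0.0457  r=-5.2157  x^+=-1.7068  v^+=-0.0730  a^+=-0.1048
step 5: x_pred=-1.8581  r=-0.0519  x^+=-1.8756  v^+=-0.1955  a^+=-0.1109
step 6: x_pred=-2.1705  r=-3.6895  x^+=-3.4101  v^+=-0.5323  a^+=-0.5424
step 7: x_pred=-4.3694  r=9.5994  x^+=-1.1440  v^+=-0.6033  a^+=0.5803

resid = 9.5994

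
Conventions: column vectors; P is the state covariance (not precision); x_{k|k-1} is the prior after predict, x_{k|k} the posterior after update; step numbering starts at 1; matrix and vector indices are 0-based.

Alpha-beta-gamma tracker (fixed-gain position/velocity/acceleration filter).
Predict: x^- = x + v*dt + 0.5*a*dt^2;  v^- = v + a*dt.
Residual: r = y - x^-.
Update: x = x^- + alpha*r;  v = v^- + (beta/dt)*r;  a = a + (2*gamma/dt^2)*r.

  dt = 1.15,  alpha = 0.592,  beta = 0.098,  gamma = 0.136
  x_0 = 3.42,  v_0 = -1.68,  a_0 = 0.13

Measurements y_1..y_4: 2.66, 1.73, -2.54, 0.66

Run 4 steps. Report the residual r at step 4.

step 1: x_pred=1.5740  r=1.0860  x^+=2.2169  v^+=-1.4380  a^+=0.3534
step 2: x_pred=0.7969  r=0.9331  x^+=1.3493  v^+=-0.9521  a^+=0.5453
step 3: x_pred=0.6150  r=-3.1550  x^+=-1.2528  v^+=-0.5939  a^+=-0.1036
step 4: x_pred=-2.0042  r=2.6642  x^+=-0.4270  v^+=-0.4860  a^+=0.4443

resid = 2.6642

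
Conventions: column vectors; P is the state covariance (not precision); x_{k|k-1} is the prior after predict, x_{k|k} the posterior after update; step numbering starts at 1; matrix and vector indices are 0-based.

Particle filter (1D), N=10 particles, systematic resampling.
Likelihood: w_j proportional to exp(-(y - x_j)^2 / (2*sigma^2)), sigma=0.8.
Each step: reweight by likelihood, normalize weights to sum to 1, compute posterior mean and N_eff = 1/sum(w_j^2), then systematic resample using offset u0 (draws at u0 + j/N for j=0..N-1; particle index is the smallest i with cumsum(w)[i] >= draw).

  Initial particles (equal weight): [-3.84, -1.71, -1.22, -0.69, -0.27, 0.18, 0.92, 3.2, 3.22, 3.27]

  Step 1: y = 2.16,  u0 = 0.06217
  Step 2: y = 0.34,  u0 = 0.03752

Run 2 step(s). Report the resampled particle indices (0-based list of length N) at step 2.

step 1: w=[0.0000, 0.0000, 0.0001, 0.0011, 0.0063, 0.0295, 0.1896, 0.2708, 0.2620, 0.2407]  mean=2.6744  Neff=4.2237  idx=[6, 6, 7, 7, 7, 8, 8, 9, 9, 9]
step 2: w=[0.4962, 0.4962, 0.0011, 0.0011, 0.0011, 0.0010, 0.0010, 0.0008, 0.0008, 0.0008]  mean=0.9375  Neff=2.0307  idx=[0, 0, 0, 0, 0, 1, 1, 1, 1, 1]

resampled_idx = [0, 0, 0, 0, 0, 1, 1, 1, 1, 1]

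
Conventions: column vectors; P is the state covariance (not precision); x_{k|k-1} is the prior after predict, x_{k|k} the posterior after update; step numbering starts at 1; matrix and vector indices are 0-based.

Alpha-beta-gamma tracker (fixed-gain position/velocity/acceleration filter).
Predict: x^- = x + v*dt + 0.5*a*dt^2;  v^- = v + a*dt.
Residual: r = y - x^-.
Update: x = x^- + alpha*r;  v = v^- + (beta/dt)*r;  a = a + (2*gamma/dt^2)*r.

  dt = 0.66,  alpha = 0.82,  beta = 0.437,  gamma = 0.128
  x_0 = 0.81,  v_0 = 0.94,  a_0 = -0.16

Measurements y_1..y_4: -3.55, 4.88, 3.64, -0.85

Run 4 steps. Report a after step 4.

step 1: x_pred=1.3956  r=-4.9456  x^+=-2.6598  v^+=-2.4402  a^+=-3.0665
step 2: x_pred=-4.9382  r=9.8182  x^+=3.1127  v^+=2.0368  a^+=2.7036
step 3: x_pred=5.0459  r=-1.4059  x^+=3.8931  v^+=2.8903  a^+=1.8774
step 4: x_pred=6.2096  r=-7.0596  x^+=0.4207  v^+=-0.5449  a^+=-2.2715

a_post = -2.2715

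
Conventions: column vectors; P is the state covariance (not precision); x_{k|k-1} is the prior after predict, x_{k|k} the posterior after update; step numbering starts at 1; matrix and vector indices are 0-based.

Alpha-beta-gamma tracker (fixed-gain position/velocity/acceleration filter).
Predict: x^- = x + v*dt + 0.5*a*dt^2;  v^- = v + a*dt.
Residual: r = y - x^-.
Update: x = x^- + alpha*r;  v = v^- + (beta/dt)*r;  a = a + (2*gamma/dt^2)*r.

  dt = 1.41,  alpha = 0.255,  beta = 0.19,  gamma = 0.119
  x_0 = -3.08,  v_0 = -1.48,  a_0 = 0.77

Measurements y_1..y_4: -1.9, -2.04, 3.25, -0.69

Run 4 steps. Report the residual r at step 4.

resid = -8.4881

step 1: x_pred=-4.4014  r=2.5014  x^+=-3.7635  v^+=-0.0572  a^+=1.0694
step 2: x_pred=-2.7811  r=0.7411  x^+=-2.5922  v^+=1.5506  a^+=1.1582
step 3: x_pred=0.7454  r=2.5046  x^+=1.3841  v^+=3.5211  a^+=1.4580
step 4: x_pred=7.7981  r=-8.4881  x^+=5.6336  v^+=4.4331  a^+=0.4419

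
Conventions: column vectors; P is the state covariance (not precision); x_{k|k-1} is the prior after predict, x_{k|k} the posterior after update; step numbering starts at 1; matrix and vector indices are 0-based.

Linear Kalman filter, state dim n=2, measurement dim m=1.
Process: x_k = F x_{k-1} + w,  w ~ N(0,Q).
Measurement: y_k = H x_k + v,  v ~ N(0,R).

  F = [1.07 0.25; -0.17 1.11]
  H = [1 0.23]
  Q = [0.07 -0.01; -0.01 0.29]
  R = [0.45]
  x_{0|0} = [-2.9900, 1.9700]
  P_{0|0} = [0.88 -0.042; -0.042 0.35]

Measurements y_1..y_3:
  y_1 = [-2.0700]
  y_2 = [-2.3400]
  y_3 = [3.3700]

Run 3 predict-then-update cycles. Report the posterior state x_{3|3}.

step 1: x^-=[-2.7068, 2.6950]  P^-=[1.0769 -0.1210; -0.1210 0.7625]  S=[1.5116]  K=[0.6940; 0.0359]  nu=[0.0170]  x^+=[-2.6950, 2.6956]  P^+=[0.3488 -0.1588; -0.1588 0.7606]
step 2: x^-=[-2.2098, 3.4503]  P^-=[0.4320 -0.0442; -0.0442 1.2971]  S=[0.9303]  K=[0.4534; 0.2732]  nu=[-0.9238]  x^+=[-2.6287, 3.1979]  P^+=[0.2407 -0.1594; -0.1594 1.2277]
step 3: x^-=[-2.0132, 3.9966]  P^-=[0.3370 0.1043; 0.1043 1.8697]  S=[0.9339]  K=[0.3866; 0.5722]  nu=[4.4640]  x^+=[-0.2876, 6.5507]  P^+=[0.1975 -0.1022; -0.1022 1.5640]

x_post = [-0.2876, 6.5507]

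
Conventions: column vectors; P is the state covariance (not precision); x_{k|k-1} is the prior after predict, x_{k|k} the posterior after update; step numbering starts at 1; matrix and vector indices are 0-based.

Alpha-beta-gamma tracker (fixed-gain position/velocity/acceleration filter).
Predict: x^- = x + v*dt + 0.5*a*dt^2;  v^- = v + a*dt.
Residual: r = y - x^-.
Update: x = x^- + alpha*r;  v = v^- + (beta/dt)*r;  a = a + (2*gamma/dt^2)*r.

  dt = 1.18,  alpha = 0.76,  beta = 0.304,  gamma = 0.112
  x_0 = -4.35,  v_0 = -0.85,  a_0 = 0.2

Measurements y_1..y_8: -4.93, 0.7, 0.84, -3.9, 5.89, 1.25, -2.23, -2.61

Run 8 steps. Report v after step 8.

v_post = -2.4946

step 1: x_pred=-5.2138  r=0.2838  x^+=-4.9981  v^+=-0.5409  a^+=0.2456
step 2: x_pred=-5.4653  r=6.1653  x^+=-0.7797  v^+=1.3373  a^+=1.2375
step 3: x_pred=1.6599  r=-0.8199  x^+=1.0368  v^+=2.5863  a^+=1.1056
step 4: x_pred=4.8584  r=-8.7584  x^+=-1.7980  v^+=1.6345  a^+=-0.3034
step 5: x_pred=-0.0805  r=5.9705  x^+=4.4571  v^+=2.8147  a^+=0.6571
step 6: x_pred=8.2359  r=-6.9859  x^+=2.9266  v^+=1.7903  a^+=-0.4668
step 7: x_pred=4.7142  r=-6.9442  x^+=-0.5634  v^+=-0.5495  a^+=-1.5839
step 8: x_pred=-2.3145  r=-0.2955  x^+=-2.5391  v^+=-2.4946  a^+=-1.6314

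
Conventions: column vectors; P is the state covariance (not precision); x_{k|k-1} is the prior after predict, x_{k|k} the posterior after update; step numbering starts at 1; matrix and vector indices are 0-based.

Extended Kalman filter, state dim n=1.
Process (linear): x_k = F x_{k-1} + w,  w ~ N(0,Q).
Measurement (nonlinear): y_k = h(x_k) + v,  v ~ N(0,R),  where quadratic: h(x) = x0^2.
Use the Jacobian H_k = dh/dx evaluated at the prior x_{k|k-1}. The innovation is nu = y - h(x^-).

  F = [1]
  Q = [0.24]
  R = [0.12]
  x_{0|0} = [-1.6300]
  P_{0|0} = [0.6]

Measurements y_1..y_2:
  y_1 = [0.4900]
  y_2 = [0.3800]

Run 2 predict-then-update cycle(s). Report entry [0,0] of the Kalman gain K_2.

K[0,0] = -0.4559

step 1: x^-=[-1.6300]  P^-=[0.8400]  H_jac=[-3.2600]  S=[9.0472]  K=[-0.3027]  nu=[-2.1669]  x^+=[-0.9741]  P^+=[0.0111]
step 2: x^-=[-0.9741]  P^-=[0.2511]  H_jac=[-1.9482]  S=[1.0732]  K=[-0.4559]  nu=[-0.5689]  x^+=[-0.7148]  P^+=[0.0281]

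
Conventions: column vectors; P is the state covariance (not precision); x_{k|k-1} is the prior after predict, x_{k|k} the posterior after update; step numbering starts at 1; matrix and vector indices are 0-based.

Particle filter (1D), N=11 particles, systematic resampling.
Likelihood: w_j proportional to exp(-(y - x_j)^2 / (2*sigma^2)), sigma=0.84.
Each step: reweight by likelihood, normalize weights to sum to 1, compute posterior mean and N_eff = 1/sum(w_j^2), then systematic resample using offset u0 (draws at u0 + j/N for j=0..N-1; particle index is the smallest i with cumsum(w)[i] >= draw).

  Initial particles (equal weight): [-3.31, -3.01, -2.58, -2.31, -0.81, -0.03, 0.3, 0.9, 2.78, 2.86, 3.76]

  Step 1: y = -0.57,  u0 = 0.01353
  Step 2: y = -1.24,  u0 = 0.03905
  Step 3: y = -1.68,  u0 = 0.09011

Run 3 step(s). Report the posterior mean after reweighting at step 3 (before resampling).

step 1: w=[0.0018, 0.0053, 0.0206, 0.0423, 0.3467, 0.2937, 0.2112, 0.0781, 0.0001, 0.0001, 0.0000]  mean=-0.3281  Neff=3.8540  idx=[2, 4, 4, 4, 4, 5, 5, 5, 6, 6, 7]
step 2: w=[0.0532, 0.1667, 0.1667, 0.1667, 0.1667, 0.0673, 0.0673, 0.0673, 0.0354, 0.0354, 0.0074]  mean=-0.6555  Neff=7.6871  idx=[0, 1, 2, 2, 3, 3, 4, 4, 5, 7, 8]
step 3: w=[0.1124, 0.1167, 0.1167, 0.1167, 0.1167, 0.1167, 0.1167, 0.1167, 0.0290, 0.0290, 0.0124]  mean=-0.9500  Neff=9.1015  idx=[0, 1, 2, 3, 3, 4, 5, 6, 7, 7, 10]

post_mean = -0.9500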